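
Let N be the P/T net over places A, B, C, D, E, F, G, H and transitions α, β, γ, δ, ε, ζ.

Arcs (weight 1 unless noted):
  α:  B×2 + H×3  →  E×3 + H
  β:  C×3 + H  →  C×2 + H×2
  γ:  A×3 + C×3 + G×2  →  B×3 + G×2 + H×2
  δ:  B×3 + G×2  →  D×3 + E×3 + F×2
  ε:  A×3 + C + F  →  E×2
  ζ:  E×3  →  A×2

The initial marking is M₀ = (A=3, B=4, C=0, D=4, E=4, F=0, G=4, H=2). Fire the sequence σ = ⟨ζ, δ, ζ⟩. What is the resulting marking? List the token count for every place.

step 1: fire ζ:  (A=3, B=4, C=0, D=4, E=4, F=0, G=4, H=2) → (A=5, B=4, C=0, D=4, E=1, F=0, G=4, H=2)
step 2: fire δ:  (A=5, B=4, C=0, D=4, E=1, F=0, G=4, H=2) → (A=5, B=1, C=0, D=7, E=4, F=2, G=2, H=2)
step 3: fire ζ:  (A=5, B=1, C=0, D=7, E=4, F=2, G=2, H=2) → (A=7, B=1, C=0, D=7, E=1, F=2, G=2, H=2)

(A=7, B=1, C=0, D=7, E=1, F=2, G=2, H=2)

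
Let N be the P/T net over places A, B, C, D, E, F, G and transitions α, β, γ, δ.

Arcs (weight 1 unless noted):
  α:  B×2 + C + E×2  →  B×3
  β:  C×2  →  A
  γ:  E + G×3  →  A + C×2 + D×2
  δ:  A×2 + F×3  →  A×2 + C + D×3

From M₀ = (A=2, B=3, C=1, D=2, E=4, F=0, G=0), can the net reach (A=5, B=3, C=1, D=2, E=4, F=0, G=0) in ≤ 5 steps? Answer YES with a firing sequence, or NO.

depth 0: 1 marking
depth 1: 2 markings reached so far
depth 2: 2 markings reached so far
(frontier empty at depth 2; search complete)
target is not among the 2 markings reachable within 5 steps

NO — not reachable within 5 firings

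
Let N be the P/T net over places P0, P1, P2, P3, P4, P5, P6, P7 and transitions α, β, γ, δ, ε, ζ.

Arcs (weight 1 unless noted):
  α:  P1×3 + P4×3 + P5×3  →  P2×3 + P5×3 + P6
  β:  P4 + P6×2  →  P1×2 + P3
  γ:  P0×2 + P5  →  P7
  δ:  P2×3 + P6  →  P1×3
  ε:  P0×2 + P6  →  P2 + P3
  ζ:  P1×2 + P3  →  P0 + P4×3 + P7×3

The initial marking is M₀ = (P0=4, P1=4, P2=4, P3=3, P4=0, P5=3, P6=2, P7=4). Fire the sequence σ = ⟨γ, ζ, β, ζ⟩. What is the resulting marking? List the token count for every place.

step 1: fire γ:  (P0=4, P1=4, P2=4, P3=3, P4=0, P5=3, P6=2, P7=4) → (P0=2, P1=4, P2=4, P3=3, P4=0, P5=2, P6=2, P7=5)
step 2: fire ζ:  (P0=2, P1=4, P2=4, P3=3, P4=0, P5=2, P6=2, P7=5) → (P0=3, P1=2, P2=4, P3=2, P4=3, P5=2, P6=2, P7=8)
step 3: fire β:  (P0=3, P1=2, P2=4, P3=2, P4=3, P5=2, P6=2, P7=8) → (P0=3, P1=4, P2=4, P3=3, P4=2, P5=2, P6=0, P7=8)
step 4: fire ζ:  (P0=3, P1=4, P2=4, P3=3, P4=2, P5=2, P6=0, P7=8) → (P0=4, P1=2, P2=4, P3=2, P4=5, P5=2, P6=0, P7=11)

(P0=4, P1=2, P2=4, P3=2, P4=5, P5=2, P6=0, P7=11)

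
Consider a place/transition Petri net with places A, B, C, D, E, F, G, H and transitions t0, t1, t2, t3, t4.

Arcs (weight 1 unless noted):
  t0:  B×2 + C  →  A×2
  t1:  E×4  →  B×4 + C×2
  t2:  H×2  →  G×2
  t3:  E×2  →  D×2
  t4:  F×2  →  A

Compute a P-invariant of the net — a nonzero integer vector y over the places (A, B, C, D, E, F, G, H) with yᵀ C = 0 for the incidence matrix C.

y = (A:0, B:1, C:-2, D:0, E:0, F:0, G:0, H:0)

Incidence matrix C (rows=places, cols=transitions):
       t0   t1   t2   t3   t4
    A   2    0    0    0    1
    B  -2    4    0    0    0
    C  -1    2    0    0    0
    D   0    0    0    2    0
    E   0   -4    0   -2    0
    F   0    0    0    0   -2
    G   0    0    2    0    0
    H   0    0   -2    0    0

Candidate y = [0, 1, -2, 0, 0, 0, 0, 0]; check y·C column-wise:
  col t0: 0·2 + 1·-2 + -2·-1 = 0
  col t1: 1·4 + -2·2 + 0·-4 = 0
  col t2: 1·0 + -2·0 + 0·2 + 0·-2 = 0
  col t3: 1·0 + -2·0 + 0·2 + 0·-2 = 0
  col t4: 0·1 + 1·0 + -2·0 + 0·-2 = 0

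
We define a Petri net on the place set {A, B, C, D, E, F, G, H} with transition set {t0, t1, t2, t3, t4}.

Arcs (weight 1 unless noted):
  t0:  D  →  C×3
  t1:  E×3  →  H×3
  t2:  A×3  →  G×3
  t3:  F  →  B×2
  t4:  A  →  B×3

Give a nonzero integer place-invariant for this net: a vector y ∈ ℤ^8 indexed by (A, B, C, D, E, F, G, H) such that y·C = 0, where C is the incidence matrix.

y = (A:0, B:0, C:1, D:3, E:0, F:0, G:0, H:0)

Incidence matrix C (rows=places, cols=transitions):
       t0   t1   t2   t3   t4
    A   0    0   -3    0   -1
    B   0    0    0    2    3
    C   3    0    0    0    0
    D  -1    0    0    0    0
    E   0   -3    0    0    0
    F   0    0    0   -1    0
    G   0    0    3    0    0
    H   0    3    0    0    0

Candidate y = [0, 0, 1, 3, 0, 0, 0, 0]; check y·C column-wise:
  col t0: 1·3 + 3·-1 = 0
  col t1: 1·0 + 3·0 + 0·-3 + 0·3 = 0
  col t2: 0·-3 + 1·0 + 3·0 + 0·3 = 0
  col t3: 0·2 + 1·0 + 3·0 + 0·-1 = 0
  col t4: 0·-1 + 0·3 + 1·0 + 3·0 = 0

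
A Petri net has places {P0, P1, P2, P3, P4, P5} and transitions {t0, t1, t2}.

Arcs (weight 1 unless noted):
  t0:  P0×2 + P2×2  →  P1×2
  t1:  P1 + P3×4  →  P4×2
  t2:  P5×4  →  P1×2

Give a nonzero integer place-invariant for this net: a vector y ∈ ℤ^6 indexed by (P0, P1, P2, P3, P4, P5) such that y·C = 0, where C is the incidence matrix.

Incidence matrix C (rows=places, cols=transitions):
       t0   t1   t2
   P0  -2    0    0
   P1   2   -1    2
   P2  -2    0    0
   P3   0   -4    0
   P4   0    2    0
   P5   0    0   -4

Candidate y = [1, 0, -1, 0, 0, 0]; check y·C column-wise:
  col t0: 1·-2 + 0·2 + -1·-2 = 0
  col t1: 1·0 + 0·-1 + -1·0 + 0·-4 + 0·2 = 0
  col t2: 1·0 + 0·2 + -1·0 + 0·-4 = 0

y = (P0:1, P1:0, P2:-1, P3:0, P4:0, P5:0)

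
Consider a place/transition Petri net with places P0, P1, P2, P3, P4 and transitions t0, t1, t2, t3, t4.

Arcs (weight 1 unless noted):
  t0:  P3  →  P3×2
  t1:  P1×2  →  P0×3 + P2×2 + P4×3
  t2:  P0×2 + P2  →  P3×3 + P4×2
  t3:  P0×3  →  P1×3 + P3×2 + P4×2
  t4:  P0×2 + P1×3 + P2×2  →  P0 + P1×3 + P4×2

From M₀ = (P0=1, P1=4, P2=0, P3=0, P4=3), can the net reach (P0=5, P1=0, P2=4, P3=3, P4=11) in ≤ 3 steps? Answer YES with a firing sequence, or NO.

NO — not reachable within 3 firings

depth 0: 1 marking
depth 1: 2 markings reached so far
depth 2: 5 markings reached so far
depth 3: 10 markings reached so far
target is not among the 10 markings reachable within 3 steps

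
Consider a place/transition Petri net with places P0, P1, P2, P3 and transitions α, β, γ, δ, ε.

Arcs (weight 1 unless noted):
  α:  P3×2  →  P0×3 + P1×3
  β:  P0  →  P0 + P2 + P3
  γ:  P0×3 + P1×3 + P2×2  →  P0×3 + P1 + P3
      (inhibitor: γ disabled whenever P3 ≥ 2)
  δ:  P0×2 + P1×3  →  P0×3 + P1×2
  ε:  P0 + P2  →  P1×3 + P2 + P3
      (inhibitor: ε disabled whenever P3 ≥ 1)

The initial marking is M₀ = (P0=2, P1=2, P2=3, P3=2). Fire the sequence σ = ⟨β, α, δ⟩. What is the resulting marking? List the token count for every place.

step 1: fire β:  (P0=2, P1=2, P2=3, P3=2) → (P0=2, P1=2, P2=4, P3=3)
step 2: fire α:  (P0=2, P1=2, P2=4, P3=3) → (P0=5, P1=5, P2=4, P3=1)
step 3: fire δ:  (P0=5, P1=5, P2=4, P3=1) → (P0=6, P1=4, P2=4, P3=1)

(P0=6, P1=4, P2=4, P3=1)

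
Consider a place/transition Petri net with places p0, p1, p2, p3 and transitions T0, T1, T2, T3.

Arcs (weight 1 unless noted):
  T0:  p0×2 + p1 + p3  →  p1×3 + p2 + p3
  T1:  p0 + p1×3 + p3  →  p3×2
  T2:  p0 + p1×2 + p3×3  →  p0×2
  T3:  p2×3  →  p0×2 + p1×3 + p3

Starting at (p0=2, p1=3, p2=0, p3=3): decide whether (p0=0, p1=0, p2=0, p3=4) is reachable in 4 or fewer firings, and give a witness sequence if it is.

depth 0: 1 marking
depth 1: 4 markings reached so far
depth 2: 4 markings reached so far
(frontier empty at depth 2; search complete)
target is not among the 4 markings reachable within 4 steps

NO — not reachable within 4 firings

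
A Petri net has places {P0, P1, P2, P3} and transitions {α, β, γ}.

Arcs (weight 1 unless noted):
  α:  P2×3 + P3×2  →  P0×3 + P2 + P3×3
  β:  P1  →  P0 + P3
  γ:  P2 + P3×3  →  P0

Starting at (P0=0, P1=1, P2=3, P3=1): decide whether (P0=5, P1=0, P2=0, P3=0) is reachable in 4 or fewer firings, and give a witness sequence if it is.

step 1: fire β:  (P0=0, P1=1, P2=3, P3=1) → (P0=1, P1=0, P2=3, P3=2)
step 2: fire α:  (P0=1, P1=0, P2=3, P3=2) → (P0=4, P1=0, P2=1, P3=3)
step 3: fire γ:  (P0=4, P1=0, P2=1, P3=3) → (P0=5, P1=0, P2=0, P3=0)

YES — reachable via ⟨β, α, γ⟩ (3 firings)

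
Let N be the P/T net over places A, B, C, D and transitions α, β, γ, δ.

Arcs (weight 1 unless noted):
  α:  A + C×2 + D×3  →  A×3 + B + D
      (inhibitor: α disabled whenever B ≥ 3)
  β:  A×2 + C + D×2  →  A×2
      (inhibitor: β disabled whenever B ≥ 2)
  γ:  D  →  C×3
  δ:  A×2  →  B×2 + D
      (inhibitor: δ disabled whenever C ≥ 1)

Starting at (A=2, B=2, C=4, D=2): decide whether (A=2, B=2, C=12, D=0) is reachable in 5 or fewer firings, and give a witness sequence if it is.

NO — not reachable within 5 firings

depth 0: 1 marking
depth 1: 2 markings reached so far
depth 2: 3 markings reached so far
depth 3: 3 markings reached so far
(frontier empty at depth 3; search complete)
target is not among the 3 markings reachable within 5 steps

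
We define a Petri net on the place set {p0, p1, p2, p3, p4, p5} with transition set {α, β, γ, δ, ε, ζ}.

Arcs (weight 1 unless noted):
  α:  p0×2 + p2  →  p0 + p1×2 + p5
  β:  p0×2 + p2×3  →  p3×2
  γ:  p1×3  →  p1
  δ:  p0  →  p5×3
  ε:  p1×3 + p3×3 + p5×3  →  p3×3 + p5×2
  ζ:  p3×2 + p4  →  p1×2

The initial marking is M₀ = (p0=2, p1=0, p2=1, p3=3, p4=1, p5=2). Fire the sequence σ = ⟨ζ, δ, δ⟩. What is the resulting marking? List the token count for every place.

(p0=0, p1=2, p2=1, p3=1, p4=0, p5=8)

step 1: fire ζ:  (p0=2, p1=0, p2=1, p3=3, p4=1, p5=2) → (p0=2, p1=2, p2=1, p3=1, p4=0, p5=2)
step 2: fire δ:  (p0=2, p1=2, p2=1, p3=1, p4=0, p5=2) → (p0=1, p1=2, p2=1, p3=1, p4=0, p5=5)
step 3: fire δ:  (p0=1, p1=2, p2=1, p3=1, p4=0, p5=5) → (p0=0, p1=2, p2=1, p3=1, p4=0, p5=8)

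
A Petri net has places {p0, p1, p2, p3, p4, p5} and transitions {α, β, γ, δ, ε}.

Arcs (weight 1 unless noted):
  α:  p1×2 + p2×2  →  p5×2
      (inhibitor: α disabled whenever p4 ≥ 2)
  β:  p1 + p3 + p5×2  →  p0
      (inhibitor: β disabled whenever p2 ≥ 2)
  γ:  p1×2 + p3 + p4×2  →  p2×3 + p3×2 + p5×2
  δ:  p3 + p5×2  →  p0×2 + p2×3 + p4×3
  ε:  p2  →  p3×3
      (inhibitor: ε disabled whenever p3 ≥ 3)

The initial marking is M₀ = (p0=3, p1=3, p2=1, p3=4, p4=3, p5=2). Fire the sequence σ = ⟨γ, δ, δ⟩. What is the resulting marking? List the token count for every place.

step 1: fire γ:  (p0=3, p1=3, p2=1, p3=4, p4=3, p5=2) → (p0=3, p1=1, p2=4, p3=5, p4=1, p5=4)
step 2: fire δ:  (p0=3, p1=1, p2=4, p3=5, p4=1, p5=4) → (p0=5, p1=1, p2=7, p3=4, p4=4, p5=2)
step 3: fire δ:  (p0=5, p1=1, p2=7, p3=4, p4=4, p5=2) → (p0=7, p1=1, p2=10, p3=3, p4=7, p5=0)

(p0=7, p1=1, p2=10, p3=3, p4=7, p5=0)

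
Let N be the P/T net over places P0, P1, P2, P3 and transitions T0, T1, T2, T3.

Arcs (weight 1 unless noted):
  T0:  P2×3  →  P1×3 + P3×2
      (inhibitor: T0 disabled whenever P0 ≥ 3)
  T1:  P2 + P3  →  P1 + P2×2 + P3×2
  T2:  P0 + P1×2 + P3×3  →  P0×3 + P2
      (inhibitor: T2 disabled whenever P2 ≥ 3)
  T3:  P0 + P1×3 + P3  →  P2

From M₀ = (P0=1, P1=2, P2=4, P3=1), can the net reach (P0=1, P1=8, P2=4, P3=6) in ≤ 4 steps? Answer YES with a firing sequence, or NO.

step 1: fire T0:  (P0=1, P1=2, P2=4, P3=1) → (P0=1, P1=5, P2=1, P3=3)
step 2: fire T1:  (P0=1, P1=5, P2=1, P3=3) → (P0=1, P1=6, P2=2, P3=4)
step 3: fire T1:  (P0=1, P1=6, P2=2, P3=4) → (P0=1, P1=7, P2=3, P3=5)
step 4: fire T1:  (P0=1, P1=7, P2=3, P3=5) → (P0=1, P1=8, P2=4, P3=6)

YES — reachable via ⟨T0, T1, T1, T1⟩ (4 firings)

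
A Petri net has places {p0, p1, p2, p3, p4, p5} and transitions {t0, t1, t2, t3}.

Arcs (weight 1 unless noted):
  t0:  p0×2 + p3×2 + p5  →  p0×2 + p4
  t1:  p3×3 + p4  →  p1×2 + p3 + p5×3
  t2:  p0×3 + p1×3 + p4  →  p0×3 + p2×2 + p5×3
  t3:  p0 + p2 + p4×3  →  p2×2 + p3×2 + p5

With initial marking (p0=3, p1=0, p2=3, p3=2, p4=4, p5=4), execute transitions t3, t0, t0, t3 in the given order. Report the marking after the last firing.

(p0=1, p1=0, p2=5, p3=2, p4=0, p5=4)

step 1: fire t3:  (p0=3, p1=0, p2=3, p3=2, p4=4, p5=4) → (p0=2, p1=0, p2=4, p3=4, p4=1, p5=5)
step 2: fire t0:  (p0=2, p1=0, p2=4, p3=4, p4=1, p5=5) → (p0=2, p1=0, p2=4, p3=2, p4=2, p5=4)
step 3: fire t0:  (p0=2, p1=0, p2=4, p3=2, p4=2, p5=4) → (p0=2, p1=0, p2=4, p3=0, p4=3, p5=3)
step 4: fire t3:  (p0=2, p1=0, p2=4, p3=0, p4=3, p5=3) → (p0=1, p1=0, p2=5, p3=2, p4=0, p5=4)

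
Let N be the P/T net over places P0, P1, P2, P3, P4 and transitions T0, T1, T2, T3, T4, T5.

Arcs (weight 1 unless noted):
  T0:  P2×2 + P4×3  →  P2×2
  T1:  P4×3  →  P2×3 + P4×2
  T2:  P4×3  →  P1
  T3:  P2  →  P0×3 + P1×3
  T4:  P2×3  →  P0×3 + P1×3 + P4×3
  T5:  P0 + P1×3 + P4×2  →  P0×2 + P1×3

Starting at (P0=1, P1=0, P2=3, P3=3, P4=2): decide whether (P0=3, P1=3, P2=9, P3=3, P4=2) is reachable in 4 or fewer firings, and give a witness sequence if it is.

NO — not reachable within 4 firings

depth 0: 1 marking
depth 1: 3 markings reached so far
depth 2: 8 markings reached so far
depth 3: 18 markings reached so far
depth 4: 33 markings reached so far
target is not among the 33 markings reachable within 4 steps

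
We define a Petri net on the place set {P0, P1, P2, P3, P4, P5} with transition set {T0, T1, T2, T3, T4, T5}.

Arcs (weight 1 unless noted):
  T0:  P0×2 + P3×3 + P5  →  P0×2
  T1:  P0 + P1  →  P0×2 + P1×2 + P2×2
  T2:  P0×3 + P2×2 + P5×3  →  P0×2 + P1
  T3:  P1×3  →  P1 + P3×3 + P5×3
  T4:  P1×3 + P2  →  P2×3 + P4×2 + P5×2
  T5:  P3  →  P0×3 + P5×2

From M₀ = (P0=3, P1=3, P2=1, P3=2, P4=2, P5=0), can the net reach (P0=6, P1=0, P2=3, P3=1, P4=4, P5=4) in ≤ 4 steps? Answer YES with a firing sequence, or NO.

step 1: fire T4:  (P0=3, P1=3, P2=1, P3=2, P4=2, P5=0) → (P0=3, P1=0, P2=3, P3=2, P4=4, P5=2)
step 2: fire T5:  (P0=3, P1=0, P2=3, P3=2, P4=4, P5=2) → (P0=6, P1=0, P2=3, P3=1, P4=4, P5=4)

YES — reachable via ⟨T4, T5⟩ (2 firings)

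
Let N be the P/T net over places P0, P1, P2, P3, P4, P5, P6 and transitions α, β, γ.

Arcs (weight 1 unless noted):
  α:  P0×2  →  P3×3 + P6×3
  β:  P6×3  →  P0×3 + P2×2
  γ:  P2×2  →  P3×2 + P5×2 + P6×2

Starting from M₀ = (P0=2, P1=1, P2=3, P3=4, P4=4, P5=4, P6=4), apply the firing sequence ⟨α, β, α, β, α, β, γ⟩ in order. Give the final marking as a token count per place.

step 1: fire α:  (P0=2, P1=1, P2=3, P3=4, P4=4, P5=4, P6=4) → (P0=0, P1=1, P2=3, P3=7, P4=4, P5=4, P6=7)
step 2: fire β:  (P0=0, P1=1, P2=3, P3=7, P4=4, P5=4, P6=7) → (P0=3, P1=1, P2=5, P3=7, P4=4, P5=4, P6=4)
step 3: fire α:  (P0=3, P1=1, P2=5, P3=7, P4=4, P5=4, P6=4) → (P0=1, P1=1, P2=5, P3=10, P4=4, P5=4, P6=7)
step 4: fire β:  (P0=1, P1=1, P2=5, P3=10, P4=4, P5=4, P6=7) → (P0=4, P1=1, P2=7, P3=10, P4=4, P5=4, P6=4)
step 5: fire α:  (P0=4, P1=1, P2=7, P3=10, P4=4, P5=4, P6=4) → (P0=2, P1=1, P2=7, P3=13, P4=4, P5=4, P6=7)
step 6: fire β:  (P0=2, P1=1, P2=7, P3=13, P4=4, P5=4, P6=7) → (P0=5, P1=1, P2=9, P3=13, P4=4, P5=4, P6=4)
step 7: fire γ:  (P0=5, P1=1, P2=9, P3=13, P4=4, P5=4, P6=4) → (P0=5, P1=1, P2=7, P3=15, P4=4, P5=6, P6=6)

(P0=5, P1=1, P2=7, P3=15, P4=4, P5=6, P6=6)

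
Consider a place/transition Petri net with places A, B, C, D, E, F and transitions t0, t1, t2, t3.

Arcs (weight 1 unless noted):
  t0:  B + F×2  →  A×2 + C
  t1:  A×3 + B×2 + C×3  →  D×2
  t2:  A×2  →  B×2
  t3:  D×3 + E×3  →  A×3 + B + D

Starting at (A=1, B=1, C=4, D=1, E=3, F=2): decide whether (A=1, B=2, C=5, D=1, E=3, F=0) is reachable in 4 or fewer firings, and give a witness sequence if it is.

step 1: fire t0:  (A=1, B=1, C=4, D=1, E=3, F=2) → (A=3, B=0, C=5, D=1, E=3, F=0)
step 2: fire t2:  (A=3, B=0, C=5, D=1, E=3, F=0) → (A=1, B=2, C=5, D=1, E=3, F=0)

YES — reachable via ⟨t0, t2⟩ (2 firings)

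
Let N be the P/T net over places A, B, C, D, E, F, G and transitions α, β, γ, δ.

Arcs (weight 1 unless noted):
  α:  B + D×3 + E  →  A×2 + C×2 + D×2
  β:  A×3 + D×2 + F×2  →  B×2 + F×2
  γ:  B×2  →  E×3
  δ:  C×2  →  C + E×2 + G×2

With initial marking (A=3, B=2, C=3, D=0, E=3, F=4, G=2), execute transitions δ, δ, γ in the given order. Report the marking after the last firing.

(A=3, B=0, C=1, D=0, E=10, F=4, G=6)

step 1: fire δ:  (A=3, B=2, C=3, D=0, E=3, F=4, G=2) → (A=3, B=2, C=2, D=0, E=5, F=4, G=4)
step 2: fire δ:  (A=3, B=2, C=2, D=0, E=5, F=4, G=4) → (A=3, B=2, C=1, D=0, E=7, F=4, G=6)
step 3: fire γ:  (A=3, B=2, C=1, D=0, E=7, F=4, G=6) → (A=3, B=0, C=1, D=0, E=10, F=4, G=6)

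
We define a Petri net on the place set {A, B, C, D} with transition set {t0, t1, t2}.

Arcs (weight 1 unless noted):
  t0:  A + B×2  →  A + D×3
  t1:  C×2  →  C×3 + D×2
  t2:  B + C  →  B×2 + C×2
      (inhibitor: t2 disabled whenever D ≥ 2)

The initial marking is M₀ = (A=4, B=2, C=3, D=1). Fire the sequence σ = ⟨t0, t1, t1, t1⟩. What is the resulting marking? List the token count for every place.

step 1: fire t0:  (A=4, B=2, C=3, D=1) → (A=4, B=0, C=3, D=4)
step 2: fire t1:  (A=4, B=0, C=3, D=4) → (A=4, B=0, C=4, D=6)
step 3: fire t1:  (A=4, B=0, C=4, D=6) → (A=4, B=0, C=5, D=8)
step 4: fire t1:  (A=4, B=0, C=5, D=8) → (A=4, B=0, C=6, D=10)

(A=4, B=0, C=6, D=10)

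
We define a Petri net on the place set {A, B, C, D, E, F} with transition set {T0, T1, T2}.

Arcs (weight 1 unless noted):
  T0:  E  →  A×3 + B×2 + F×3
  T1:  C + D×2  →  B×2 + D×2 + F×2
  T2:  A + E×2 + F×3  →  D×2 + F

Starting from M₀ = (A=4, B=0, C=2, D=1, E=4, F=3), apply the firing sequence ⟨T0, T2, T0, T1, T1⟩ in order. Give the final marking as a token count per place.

step 1: fire T0:  (A=4, B=0, C=2, D=1, E=4, F=3) → (A=7, B=2, C=2, D=1, E=3, F=6)
step 2: fire T2:  (A=7, B=2, C=2, D=1, E=3, F=6) → (A=6, B=2, C=2, D=3, E=1, F=4)
step 3: fire T0:  (A=6, B=2, C=2, D=3, E=1, F=4) → (A=9, B=4, C=2, D=3, E=0, F=7)
step 4: fire T1:  (A=9, B=4, C=2, D=3, E=0, F=7) → (A=9, B=6, C=1, D=3, E=0, F=9)
step 5: fire T1:  (A=9, B=6, C=1, D=3, E=0, F=9) → (A=9, B=8, C=0, D=3, E=0, F=11)

(A=9, B=8, C=0, D=3, E=0, F=11)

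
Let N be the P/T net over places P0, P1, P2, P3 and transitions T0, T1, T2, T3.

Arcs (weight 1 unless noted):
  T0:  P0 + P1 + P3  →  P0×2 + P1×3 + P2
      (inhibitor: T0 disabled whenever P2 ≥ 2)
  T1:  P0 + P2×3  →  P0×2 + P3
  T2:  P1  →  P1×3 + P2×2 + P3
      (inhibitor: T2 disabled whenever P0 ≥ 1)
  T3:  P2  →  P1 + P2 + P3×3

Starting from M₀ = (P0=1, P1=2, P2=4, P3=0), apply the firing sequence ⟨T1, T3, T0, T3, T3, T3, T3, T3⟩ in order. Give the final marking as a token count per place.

(P0=3, P1=10, P2=2, P3=18)

step 1: fire T1:  (P0=1, P1=2, P2=4, P3=0) → (P0=2, P1=2, P2=1, P3=1)
step 2: fire T3:  (P0=2, P1=2, P2=1, P3=1) → (P0=2, P1=3, P2=1, P3=4)
step 3: fire T0:  (P0=2, P1=3, P2=1, P3=4) → (P0=3, P1=5, P2=2, P3=3)
step 4: fire T3:  (P0=3, P1=5, P2=2, P3=3) → (P0=3, P1=6, P2=2, P3=6)
step 5: fire T3:  (P0=3, P1=6, P2=2, P3=6) → (P0=3, P1=7, P2=2, P3=9)
step 6: fire T3:  (P0=3, P1=7, P2=2, P3=9) → (P0=3, P1=8, P2=2, P3=12)
step 7: fire T3:  (P0=3, P1=8, P2=2, P3=12) → (P0=3, P1=9, P2=2, P3=15)
step 8: fire T3:  (P0=3, P1=9, P2=2, P3=15) → (P0=3, P1=10, P2=2, P3=18)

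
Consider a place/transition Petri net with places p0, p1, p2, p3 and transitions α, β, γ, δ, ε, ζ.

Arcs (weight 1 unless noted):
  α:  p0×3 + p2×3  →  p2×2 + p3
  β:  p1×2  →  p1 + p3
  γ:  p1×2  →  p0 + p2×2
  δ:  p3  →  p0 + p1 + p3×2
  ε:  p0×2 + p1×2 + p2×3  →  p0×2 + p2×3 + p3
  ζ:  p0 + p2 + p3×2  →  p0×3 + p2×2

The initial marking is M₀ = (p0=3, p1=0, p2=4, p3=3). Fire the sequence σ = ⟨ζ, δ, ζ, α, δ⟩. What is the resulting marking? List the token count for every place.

(p0=6, p1=2, p2=5, p3=2)

step 1: fire ζ:  (p0=3, p1=0, p2=4, p3=3) → (p0=5, p1=0, p2=5, p3=1)
step 2: fire δ:  (p0=5, p1=0, p2=5, p3=1) → (p0=6, p1=1, p2=5, p3=2)
step 3: fire ζ:  (p0=6, p1=1, p2=5, p3=2) → (p0=8, p1=1, p2=6, p3=0)
step 4: fire α:  (p0=8, p1=1, p2=6, p3=0) → (p0=5, p1=1, p2=5, p3=1)
step 5: fire δ:  (p0=5, p1=1, p2=5, p3=1) → (p0=6, p1=2, p2=5, p3=2)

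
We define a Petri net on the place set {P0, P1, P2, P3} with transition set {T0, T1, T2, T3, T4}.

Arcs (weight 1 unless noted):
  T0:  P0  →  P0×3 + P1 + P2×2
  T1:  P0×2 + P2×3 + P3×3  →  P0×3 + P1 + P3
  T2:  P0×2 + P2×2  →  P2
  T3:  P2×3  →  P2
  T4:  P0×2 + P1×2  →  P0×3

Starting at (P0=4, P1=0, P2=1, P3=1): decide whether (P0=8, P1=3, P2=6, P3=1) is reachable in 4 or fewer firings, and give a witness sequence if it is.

step 1: fire T0:  (P0=4, P1=0, P2=1, P3=1) → (P0=6, P1=1, P2=3, P3=1)
step 2: fire T0:  (P0=6, P1=1, P2=3, P3=1) → (P0=8, P1=2, P2=5, P3=1)
step 3: fire T0:  (P0=8, P1=2, P2=5, P3=1) → (P0=10, P1=3, P2=7, P3=1)
step 4: fire T2:  (P0=10, P1=3, P2=7, P3=1) → (P0=8, P1=3, P2=6, P3=1)

YES — reachable via ⟨T0, T0, T0, T2⟩ (4 firings)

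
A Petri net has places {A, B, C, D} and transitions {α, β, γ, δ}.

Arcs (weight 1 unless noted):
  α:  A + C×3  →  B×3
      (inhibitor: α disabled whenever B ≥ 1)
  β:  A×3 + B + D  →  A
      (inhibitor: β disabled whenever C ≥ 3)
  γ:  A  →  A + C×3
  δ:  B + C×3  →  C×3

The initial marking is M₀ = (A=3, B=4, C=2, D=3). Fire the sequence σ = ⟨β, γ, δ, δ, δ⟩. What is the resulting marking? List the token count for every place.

step 1: fire β:  (A=3, B=4, C=2, D=3) → (A=1, B=3, C=2, D=2)
step 2: fire γ:  (A=1, B=3, C=2, D=2) → (A=1, B=3, C=5, D=2)
step 3: fire δ:  (A=1, B=3, C=5, D=2) → (A=1, B=2, C=5, D=2)
step 4: fire δ:  (A=1, B=2, C=5, D=2) → (A=1, B=1, C=5, D=2)
step 5: fire δ:  (A=1, B=1, C=5, D=2) → (A=1, B=0, C=5, D=2)

(A=1, B=0, C=5, D=2)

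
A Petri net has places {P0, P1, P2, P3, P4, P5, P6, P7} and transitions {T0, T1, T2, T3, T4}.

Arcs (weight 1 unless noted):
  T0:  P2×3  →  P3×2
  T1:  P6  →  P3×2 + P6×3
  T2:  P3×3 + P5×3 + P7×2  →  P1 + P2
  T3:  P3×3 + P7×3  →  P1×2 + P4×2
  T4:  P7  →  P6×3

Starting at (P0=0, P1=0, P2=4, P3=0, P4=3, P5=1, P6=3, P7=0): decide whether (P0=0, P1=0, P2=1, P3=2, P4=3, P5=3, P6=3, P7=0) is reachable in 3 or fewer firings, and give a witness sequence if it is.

NO — not reachable within 3 firings

depth 0: 1 marking
depth 1: 3 markings reached so far
depth 2: 5 markings reached so far
depth 3: 7 markings reached so far
target is not among the 7 markings reachable within 3 steps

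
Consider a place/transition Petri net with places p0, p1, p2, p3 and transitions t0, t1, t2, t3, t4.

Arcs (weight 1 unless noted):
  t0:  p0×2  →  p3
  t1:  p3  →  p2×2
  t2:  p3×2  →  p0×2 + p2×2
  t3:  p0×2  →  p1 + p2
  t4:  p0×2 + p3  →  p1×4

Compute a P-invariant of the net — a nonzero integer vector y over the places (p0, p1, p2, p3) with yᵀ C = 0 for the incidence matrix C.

Incidence matrix C (rows=places, cols=transitions):
       t0   t1   t2   t3   t4
   p0  -2    0    2   -2   -2
   p1   0    0    0    1    4
   p2   0    2    2    1    0
   p3   1   -1   -2    0   -1

Candidate y = [1, 1, 1, 2]; check y·C column-wise:
  col t0: 1·-2 + 1·0 + 1·0 + 2·1 = 0
  col t1: 1·0 + 1·0 + 1·2 + 2·-1 = 0
  col t2: 1·2 + 1·0 + 1·2 + 2·-2 = 0
  col t3: 1·-2 + 1·1 + 1·1 + 2·0 = 0
  col t4: 1·-2 + 1·4 + 1·0 + 2·-1 = 0

y = (p0:1, p1:1, p2:1, p3:2)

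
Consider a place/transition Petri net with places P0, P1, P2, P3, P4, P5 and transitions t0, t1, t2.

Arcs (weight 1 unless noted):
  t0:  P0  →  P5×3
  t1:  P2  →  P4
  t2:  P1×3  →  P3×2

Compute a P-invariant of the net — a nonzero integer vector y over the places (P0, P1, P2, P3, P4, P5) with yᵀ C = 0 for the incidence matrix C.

Incidence matrix C (rows=places, cols=transitions):
       t0   t1   t2
   P0  -1    0    0
   P1   0    0   -3
   P2   0   -1    0
   P3   0    0    2
   P4   0    1    0
   P5   3    0    0

Candidate y = [0, 2, 0, 3, 0, 0]; check y·C column-wise:
  col t0: 0·-1 + 2·0 + 3·0 + 0·3 = 0
  col t1: 2·0 + 0·-1 + 3·0 + 0·1 = 0
  col t2: 2·-3 + 3·2 = 0

y = (P0:0, P1:2, P2:0, P3:3, P4:0, P5:0)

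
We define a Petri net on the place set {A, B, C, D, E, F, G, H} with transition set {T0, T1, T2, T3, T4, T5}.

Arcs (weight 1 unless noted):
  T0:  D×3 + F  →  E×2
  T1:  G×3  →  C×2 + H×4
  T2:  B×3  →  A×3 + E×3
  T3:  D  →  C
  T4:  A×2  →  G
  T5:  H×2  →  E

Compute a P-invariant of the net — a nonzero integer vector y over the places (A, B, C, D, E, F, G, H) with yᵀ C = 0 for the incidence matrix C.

Incidence matrix C (rows=places, cols=transitions):
       T0   T1   T2   T3   T4   T5
    A   0    0    3    0   -2    0
    B   0    0   -3    0    0    0
    C   0    2    0    1    0    0
    D  -3    0    0   -1    0    0
    E   2    0    3    0    0    1
    F  -1    0    0    0    0    0
    G   0   -3    0    0    1    0
    H   0    4    0    0    0   -2

Candidate y = [1, 1, 3, 3, 0, -9, 2, 0]; check y·C column-wise:
  col T0: 1·0 + 1·0 + 3·0 + 3·-3 + 0·2 + -9·-1 + 2·0 = 0
  col T1: 1·0 + 1·0 + 3·2 + 3·0 + -9·0 + 2·-3 + 0·4 = 0
  col T2: 1·3 + 1·-3 + 3·0 + 3·0 + 0·3 + -9·0 + 2·0 = 0
  col T3: 1·0 + 1·0 + 3·1 + 3·-1 + -9·0 + 2·0 = 0
  col T4: 1·-2 + 1·0 + 3·0 + 3·0 + -9·0 + 2·1 = 0
  col T5: 1·0 + 1·0 + 3·0 + 3·0 + 0·1 + -9·0 + 2·0 + 0·-2 = 0

y = (A:1, B:1, C:3, D:3, E:0, F:-9, G:2, H:0)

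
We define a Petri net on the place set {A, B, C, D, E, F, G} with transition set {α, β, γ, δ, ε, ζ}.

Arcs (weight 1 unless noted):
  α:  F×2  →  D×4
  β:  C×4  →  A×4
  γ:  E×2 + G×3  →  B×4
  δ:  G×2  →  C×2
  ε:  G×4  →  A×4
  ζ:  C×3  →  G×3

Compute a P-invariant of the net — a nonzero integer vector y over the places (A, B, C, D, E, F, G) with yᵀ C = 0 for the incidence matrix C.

y = (A:0, B:1, C:0, D:0, E:2, F:0, G:0)

Incidence matrix C (rows=places, cols=transitions):
        α    β    γ    δ    ε    ζ
    A   0    4    0    0    4    0
    B   0    0    4    0    0    0
    C   0   -4    0    2    0   -3
    D   4    0    0    0    0    0
    E   0    0   -2    0    0    0
    F  -2    0    0    0    0    0
    G   0    0   -3   -2   -4    3

Candidate y = [0, 1, 0, 0, 2, 0, 0]; check y·C column-wise:
  col α: 1·0 + 0·4 + 2·0 + 0·-2 = 0
  col β: 0·4 + 1·0 + 0·-4 + 2·0 = 0
  col γ: 1·4 + 2·-2 + 0·-3 = 0
  col δ: 1·0 + 0·2 + 2·0 + 0·-2 = 0
  col ε: 0·4 + 1·0 + 2·0 + 0·-4 = 0
  col ζ: 1·0 + 0·-3 + 2·0 + 0·3 = 0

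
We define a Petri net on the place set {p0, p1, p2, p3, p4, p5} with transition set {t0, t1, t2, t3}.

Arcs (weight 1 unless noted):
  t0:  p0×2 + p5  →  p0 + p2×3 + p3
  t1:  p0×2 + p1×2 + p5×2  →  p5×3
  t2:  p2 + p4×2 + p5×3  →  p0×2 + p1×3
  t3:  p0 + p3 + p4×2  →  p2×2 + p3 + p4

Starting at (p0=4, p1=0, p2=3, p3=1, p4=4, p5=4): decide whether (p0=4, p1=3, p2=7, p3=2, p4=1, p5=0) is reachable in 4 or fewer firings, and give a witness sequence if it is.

step 1: fire t0:  (p0=4, p1=0, p2=3, p3=1, p4=4, p5=4) → (p0=3, p1=0, p2=6, p3=2, p4=4, p5=3)
step 2: fire t2:  (p0=3, p1=0, p2=6, p3=2, p4=4, p5=3) → (p0=5, p1=3, p2=5, p3=2, p4=2, p5=0)
step 3: fire t3:  (p0=5, p1=3, p2=5, p3=2, p4=2, p5=0) → (p0=4, p1=3, p2=7, p3=2, p4=1, p5=0)

YES — reachable via ⟨t0, t2, t3⟩ (3 firings)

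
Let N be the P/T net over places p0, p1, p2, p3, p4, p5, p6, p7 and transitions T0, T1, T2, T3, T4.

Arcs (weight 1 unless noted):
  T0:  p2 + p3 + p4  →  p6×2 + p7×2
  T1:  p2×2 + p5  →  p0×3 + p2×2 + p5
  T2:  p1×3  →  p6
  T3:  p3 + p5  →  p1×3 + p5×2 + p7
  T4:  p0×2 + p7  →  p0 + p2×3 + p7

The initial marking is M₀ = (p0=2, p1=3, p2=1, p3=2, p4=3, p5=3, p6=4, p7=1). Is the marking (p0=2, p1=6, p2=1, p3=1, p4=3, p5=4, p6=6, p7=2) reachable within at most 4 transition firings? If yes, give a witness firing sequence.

depth 0: 1 marking
depth 1: 5 markings reached so far
depth 2: 13 markings reached so far
depth 3: 26 markings reached so far
depth 4: 46 markings reached so far
target is not among the 46 markings reachable within 4 steps

NO — not reachable within 4 firings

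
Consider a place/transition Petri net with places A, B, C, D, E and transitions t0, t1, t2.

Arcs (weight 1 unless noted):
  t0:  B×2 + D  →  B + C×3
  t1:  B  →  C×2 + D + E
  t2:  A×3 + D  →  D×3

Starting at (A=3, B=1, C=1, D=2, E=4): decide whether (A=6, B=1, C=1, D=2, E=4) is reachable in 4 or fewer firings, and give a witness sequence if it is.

NO — not reachable within 4 firings

depth 0: 1 marking
depth 1: 3 markings reached so far
depth 2: 4 markings reached so far
depth 3: 4 markings reached so far
(frontier empty at depth 3; search complete)
target is not among the 4 markings reachable within 4 steps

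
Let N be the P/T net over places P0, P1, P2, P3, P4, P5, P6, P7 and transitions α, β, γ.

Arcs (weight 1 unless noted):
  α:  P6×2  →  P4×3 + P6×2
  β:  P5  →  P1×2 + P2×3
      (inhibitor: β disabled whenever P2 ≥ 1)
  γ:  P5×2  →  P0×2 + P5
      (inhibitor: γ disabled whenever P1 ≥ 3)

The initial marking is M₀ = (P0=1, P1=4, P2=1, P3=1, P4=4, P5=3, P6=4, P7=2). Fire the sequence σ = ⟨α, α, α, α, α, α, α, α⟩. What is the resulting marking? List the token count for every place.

step 1: fire α:  (P0=1, P1=4, P2=1, P3=1, P4=4, P5=3, P6=4, P7=2) → (P0=1, P1=4, P2=1, P3=1, P4=7, P5=3, P6=4, P7=2)
step 2: fire α:  (P0=1, P1=4, P2=1, P3=1, P4=7, P5=3, P6=4, P7=2) → (P0=1, P1=4, P2=1, P3=1, P4=10, P5=3, P6=4, P7=2)
step 3: fire α:  (P0=1, P1=4, P2=1, P3=1, P4=10, P5=3, P6=4, P7=2) → (P0=1, P1=4, P2=1, P3=1, P4=13, P5=3, P6=4, P7=2)
step 4: fire α:  (P0=1, P1=4, P2=1, P3=1, P4=13, P5=3, P6=4, P7=2) → (P0=1, P1=4, P2=1, P3=1, P4=16, P5=3, P6=4, P7=2)
step 5: fire α:  (P0=1, P1=4, P2=1, P3=1, P4=16, P5=3, P6=4, P7=2) → (P0=1, P1=4, P2=1, P3=1, P4=19, P5=3, P6=4, P7=2)
step 6: fire α:  (P0=1, P1=4, P2=1, P3=1, P4=19, P5=3, P6=4, P7=2) → (P0=1, P1=4, P2=1, P3=1, P4=22, P5=3, P6=4, P7=2)
step 7: fire α:  (P0=1, P1=4, P2=1, P3=1, P4=22, P5=3, P6=4, P7=2) → (P0=1, P1=4, P2=1, P3=1, P4=25, P5=3, P6=4, P7=2)
step 8: fire α:  (P0=1, P1=4, P2=1, P3=1, P4=25, P5=3, P6=4, P7=2) → (P0=1, P1=4, P2=1, P3=1, P4=28, P5=3, P6=4, P7=2)

(P0=1, P1=4, P2=1, P3=1, P4=28, P5=3, P6=4, P7=2)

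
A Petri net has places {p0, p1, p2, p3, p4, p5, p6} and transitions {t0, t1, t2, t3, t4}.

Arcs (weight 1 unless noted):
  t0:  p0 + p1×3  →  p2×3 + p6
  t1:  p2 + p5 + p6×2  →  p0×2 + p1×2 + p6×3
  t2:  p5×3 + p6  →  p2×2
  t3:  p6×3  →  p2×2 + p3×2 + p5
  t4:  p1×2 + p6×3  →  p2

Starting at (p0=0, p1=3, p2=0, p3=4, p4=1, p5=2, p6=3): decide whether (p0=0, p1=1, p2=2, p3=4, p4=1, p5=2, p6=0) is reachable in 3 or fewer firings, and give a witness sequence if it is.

depth 0: 1 marking
depth 1: 3 markings reached so far
depth 2: 3 markings reached so far
(frontier empty at depth 2; search complete)
target is not among the 3 markings reachable within 3 steps

NO — not reachable within 3 firings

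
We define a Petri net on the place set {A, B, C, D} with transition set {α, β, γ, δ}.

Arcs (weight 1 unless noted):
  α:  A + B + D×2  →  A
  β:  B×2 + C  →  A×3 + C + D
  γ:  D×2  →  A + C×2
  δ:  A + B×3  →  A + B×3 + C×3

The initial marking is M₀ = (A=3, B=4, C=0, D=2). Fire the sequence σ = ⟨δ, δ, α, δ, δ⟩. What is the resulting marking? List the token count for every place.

step 1: fire δ:  (A=3, B=4, C=0, D=2) → (A=3, B=4, C=3, D=2)
step 2: fire δ:  (A=3, B=4, C=3, D=2) → (A=3, B=4, C=6, D=2)
step 3: fire α:  (A=3, B=4, C=6, D=2) → (A=3, B=3, C=6, D=0)
step 4: fire δ:  (A=3, B=3, C=6, D=0) → (A=3, B=3, C=9, D=0)
step 5: fire δ:  (A=3, B=3, C=9, D=0) → (A=3, B=3, C=12, D=0)

(A=3, B=3, C=12, D=0)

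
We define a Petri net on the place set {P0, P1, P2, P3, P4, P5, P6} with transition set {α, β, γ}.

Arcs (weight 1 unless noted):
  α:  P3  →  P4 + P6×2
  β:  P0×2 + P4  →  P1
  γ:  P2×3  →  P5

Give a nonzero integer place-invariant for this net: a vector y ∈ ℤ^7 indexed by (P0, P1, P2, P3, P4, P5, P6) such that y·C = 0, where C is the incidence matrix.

y = (P0:1, P1:2, P2:0, P3:0, P4:0, P5:0, P6:0)

Incidence matrix C (rows=places, cols=transitions):
        α    β    γ
   P0   0   -2    0
   P1   0    1    0
   P2   0    0   -3
   P3  -1    0    0
   P4   1   -1    0
   P5   0    0    1
   P6   2    0    0

Candidate y = [1, 2, 0, 0, 0, 0, 0]; check y·C column-wise:
  col α: 1·0 + 2·0 + 0·-1 + 0·1 + 0·2 = 0
  col β: 1·-2 + 2·1 + 0·-1 = 0
  col γ: 1·0 + 2·0 + 0·-3 + 0·1 = 0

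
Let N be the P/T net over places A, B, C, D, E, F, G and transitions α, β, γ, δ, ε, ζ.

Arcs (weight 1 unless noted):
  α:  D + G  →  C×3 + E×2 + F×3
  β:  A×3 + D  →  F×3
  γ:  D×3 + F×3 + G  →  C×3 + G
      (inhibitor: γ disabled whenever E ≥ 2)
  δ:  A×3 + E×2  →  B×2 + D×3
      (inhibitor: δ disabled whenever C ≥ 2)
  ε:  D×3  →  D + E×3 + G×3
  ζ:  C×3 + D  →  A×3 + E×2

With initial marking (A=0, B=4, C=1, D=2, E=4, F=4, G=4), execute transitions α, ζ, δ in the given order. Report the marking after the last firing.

(A=0, B=6, C=1, D=3, E=6, F=7, G=3)

step 1: fire α:  (A=0, B=4, C=1, D=2, E=4, F=4, G=4) → (A=0, B=4, C=4, D=1, E=6, F=7, G=3)
step 2: fire ζ:  (A=0, B=4, C=4, D=1, E=6, F=7, G=3) → (A=3, B=4, C=1, D=0, E=8, F=7, G=3)
step 3: fire δ:  (A=3, B=4, C=1, D=0, E=8, F=7, G=3) → (A=0, B=6, C=1, D=3, E=6, F=7, G=3)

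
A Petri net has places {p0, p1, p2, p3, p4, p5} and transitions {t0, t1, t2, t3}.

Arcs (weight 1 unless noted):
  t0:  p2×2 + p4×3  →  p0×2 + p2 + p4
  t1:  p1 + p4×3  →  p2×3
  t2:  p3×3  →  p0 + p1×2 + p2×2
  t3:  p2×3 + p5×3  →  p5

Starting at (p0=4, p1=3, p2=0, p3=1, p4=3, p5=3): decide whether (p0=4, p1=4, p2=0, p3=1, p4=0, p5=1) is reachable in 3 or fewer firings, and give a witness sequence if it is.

NO — not reachable within 3 firings

depth 0: 1 marking
depth 1: 2 markings reached so far
depth 2: 3 markings reached so far
depth 3: 3 markings reached so far
(frontier empty at depth 3; search complete)
target is not among the 3 markings reachable within 3 steps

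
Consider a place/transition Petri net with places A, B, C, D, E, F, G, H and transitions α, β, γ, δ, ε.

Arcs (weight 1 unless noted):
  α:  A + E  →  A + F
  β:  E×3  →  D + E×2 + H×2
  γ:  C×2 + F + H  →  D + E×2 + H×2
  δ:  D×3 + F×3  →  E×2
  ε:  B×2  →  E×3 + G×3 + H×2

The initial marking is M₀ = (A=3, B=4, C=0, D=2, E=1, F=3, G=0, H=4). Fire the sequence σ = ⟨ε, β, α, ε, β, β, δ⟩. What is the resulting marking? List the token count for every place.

step 1: fire ε:  (A=3, B=4, C=0, D=2, E=1, F=3, G=0, H=4) → (A=3, B=2, C=0, D=2, E=4, F=3, G=3, H=6)
step 2: fire β:  (A=3, B=2, C=0, D=2, E=4, F=3, G=3, H=6) → (A=3, B=2, C=0, D=3, E=3, F=3, G=3, H=8)
step 3: fire α:  (A=3, B=2, C=0, D=3, E=3, F=3, G=3, H=8) → (A=3, B=2, C=0, D=3, E=2, F=4, G=3, H=8)
step 4: fire ε:  (A=3, B=2, C=0, D=3, E=2, F=4, G=3, H=8) → (A=3, B=0, C=0, D=3, E=5, F=4, G=6, H=10)
step 5: fire β:  (A=3, B=0, C=0, D=3, E=5, F=4, G=6, H=10) → (A=3, B=0, C=0, D=4, E=4, F=4, G=6, H=12)
step 6: fire β:  (A=3, B=0, C=0, D=4, E=4, F=4, G=6, H=12) → (A=3, B=0, C=0, D=5, E=3, F=4, G=6, H=14)
step 7: fire δ:  (A=3, B=0, C=0, D=5, E=3, F=4, G=6, H=14) → (A=3, B=0, C=0, D=2, E=5, F=1, G=6, H=14)

(A=3, B=0, C=0, D=2, E=5, F=1, G=6, H=14)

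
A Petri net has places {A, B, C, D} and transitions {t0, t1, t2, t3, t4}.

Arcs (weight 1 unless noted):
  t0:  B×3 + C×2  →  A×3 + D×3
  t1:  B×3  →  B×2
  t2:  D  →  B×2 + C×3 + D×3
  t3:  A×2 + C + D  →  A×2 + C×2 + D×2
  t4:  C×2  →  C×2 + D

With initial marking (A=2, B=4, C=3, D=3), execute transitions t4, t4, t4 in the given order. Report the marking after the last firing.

step 1: fire t4:  (A=2, B=4, C=3, D=3) → (A=2, B=4, C=3, D=4)
step 2: fire t4:  (A=2, B=4, C=3, D=4) → (A=2, B=4, C=3, D=5)
step 3: fire t4:  (A=2, B=4, C=3, D=5) → (A=2, B=4, C=3, D=6)

(A=2, B=4, C=3, D=6)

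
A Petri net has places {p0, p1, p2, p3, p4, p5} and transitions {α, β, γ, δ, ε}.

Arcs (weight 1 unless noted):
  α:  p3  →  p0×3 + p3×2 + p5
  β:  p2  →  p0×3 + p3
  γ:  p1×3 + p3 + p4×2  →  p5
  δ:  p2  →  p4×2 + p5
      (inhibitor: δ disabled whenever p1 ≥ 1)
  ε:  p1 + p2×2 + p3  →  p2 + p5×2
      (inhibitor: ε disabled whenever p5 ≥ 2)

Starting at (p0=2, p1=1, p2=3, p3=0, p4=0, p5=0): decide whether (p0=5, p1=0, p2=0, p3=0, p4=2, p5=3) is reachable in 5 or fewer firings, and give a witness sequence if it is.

step 1: fire β:  (p0=2, p1=1, p2=3, p3=0, p4=0, p5=0) → (p0=5, p1=1, p2=2, p3=1, p4=0, p5=0)
step 2: fire ε:  (p0=5, p1=1, p2=2, p3=1, p4=0, p5=0) → (p0=5, p1=0, p2=1, p3=0, p4=0, p5=2)
step 3: fire δ:  (p0=5, p1=0, p2=1, p3=0, p4=0, p5=2) → (p0=5, p1=0, p2=0, p3=0, p4=2, p5=3)

YES — reachable via ⟨β, ε, δ⟩ (3 firings)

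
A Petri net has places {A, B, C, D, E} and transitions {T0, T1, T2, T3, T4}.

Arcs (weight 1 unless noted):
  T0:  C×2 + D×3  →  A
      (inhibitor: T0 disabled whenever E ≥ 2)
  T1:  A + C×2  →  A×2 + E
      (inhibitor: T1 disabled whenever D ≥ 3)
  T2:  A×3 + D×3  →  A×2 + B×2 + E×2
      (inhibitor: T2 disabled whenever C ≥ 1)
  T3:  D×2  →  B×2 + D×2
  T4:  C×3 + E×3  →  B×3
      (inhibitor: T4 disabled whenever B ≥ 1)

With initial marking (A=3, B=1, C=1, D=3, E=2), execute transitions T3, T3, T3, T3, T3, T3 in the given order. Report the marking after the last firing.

(A=3, B=13, C=1, D=3, E=2)

step 1: fire T3:  (A=3, B=1, C=1, D=3, E=2) → (A=3, B=3, C=1, D=3, E=2)
step 2: fire T3:  (A=3, B=3, C=1, D=3, E=2) → (A=3, B=5, C=1, D=3, E=2)
step 3: fire T3:  (A=3, B=5, C=1, D=3, E=2) → (A=3, B=7, C=1, D=3, E=2)
step 4: fire T3:  (A=3, B=7, C=1, D=3, E=2) → (A=3, B=9, C=1, D=3, E=2)
step 5: fire T3:  (A=3, B=9, C=1, D=3, E=2) → (A=3, B=11, C=1, D=3, E=2)
step 6: fire T3:  (A=3, B=11, C=1, D=3, E=2) → (A=3, B=13, C=1, D=3, E=2)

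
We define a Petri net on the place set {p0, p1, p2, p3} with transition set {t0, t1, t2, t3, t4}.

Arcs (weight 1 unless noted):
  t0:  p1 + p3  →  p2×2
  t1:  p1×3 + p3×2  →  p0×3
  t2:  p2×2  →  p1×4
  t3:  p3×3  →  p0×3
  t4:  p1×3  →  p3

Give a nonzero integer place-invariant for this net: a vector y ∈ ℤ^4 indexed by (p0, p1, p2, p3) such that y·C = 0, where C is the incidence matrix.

Incidence matrix C (rows=places, cols=transitions):
       t0   t1   t2   t3   t4
   p0   0    3    0    3    0
   p1  -1   -3    4    0   -3
   p2   2    0   -2    0    0
   p3  -1   -2    0   -3    1

Candidate y = [3, 1, 2, 3]; check y·C column-wise:
  col t0: 3·0 + 1·-1 + 2·2 + 3·-1 = 0
  col t1: 3·3 + 1·-3 + 2·0 + 3·-2 = 0
  col t2: 3·0 + 1·4 + 2·-2 + 3·0 = 0
  col t3: 3·3 + 1·0 + 2·0 + 3·-3 = 0
  col t4: 3·0 + 1·-3 + 2·0 + 3·1 = 0

y = (p0:3, p1:1, p2:2, p3:3)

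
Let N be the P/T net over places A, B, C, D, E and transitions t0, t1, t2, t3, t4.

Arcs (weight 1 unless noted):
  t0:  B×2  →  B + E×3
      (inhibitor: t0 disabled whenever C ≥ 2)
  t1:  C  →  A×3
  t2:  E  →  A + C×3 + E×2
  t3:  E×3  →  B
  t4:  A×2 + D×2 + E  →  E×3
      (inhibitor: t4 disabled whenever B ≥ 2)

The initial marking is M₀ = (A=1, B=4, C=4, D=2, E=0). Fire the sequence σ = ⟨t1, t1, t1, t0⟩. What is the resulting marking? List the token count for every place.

step 1: fire t1:  (A=1, B=4, C=4, D=2, E=0) → (A=4, B=4, C=3, D=2, E=0)
step 2: fire t1:  (A=4, B=4, C=3, D=2, E=0) → (A=7, B=4, C=2, D=2, E=0)
step 3: fire t1:  (A=7, B=4, C=2, D=2, E=0) → (A=10, B=4, C=1, D=2, E=0)
step 4: fire t0:  (A=10, B=4, C=1, D=2, E=0) → (A=10, B=3, C=1, D=2, E=3)

(A=10, B=3, C=1, D=2, E=3)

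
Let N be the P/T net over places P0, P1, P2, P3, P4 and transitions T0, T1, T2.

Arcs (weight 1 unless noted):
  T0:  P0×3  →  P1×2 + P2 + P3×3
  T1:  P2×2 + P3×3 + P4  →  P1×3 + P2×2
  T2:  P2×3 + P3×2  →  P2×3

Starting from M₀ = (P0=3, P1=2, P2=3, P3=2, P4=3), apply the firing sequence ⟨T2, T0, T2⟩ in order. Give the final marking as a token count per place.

(P0=0, P1=4, P2=4, P3=1, P4=3)

step 1: fire T2:  (P0=3, P1=2, P2=3, P3=2, P4=3) → (P0=3, P1=2, P2=3, P3=0, P4=3)
step 2: fire T0:  (P0=3, P1=2, P2=3, P3=0, P4=3) → (P0=0, P1=4, P2=4, P3=3, P4=3)
step 3: fire T2:  (P0=0, P1=4, P2=4, P3=3, P4=3) → (P0=0, P1=4, P2=4, P3=1, P4=3)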